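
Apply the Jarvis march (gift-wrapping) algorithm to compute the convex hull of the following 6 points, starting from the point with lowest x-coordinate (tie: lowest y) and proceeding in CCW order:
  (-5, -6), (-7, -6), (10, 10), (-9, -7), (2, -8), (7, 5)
Hull (CCW) = [(-9, -7), (2, -8), (10, 10)]

Jarvis march: at each step, from the current hull vertex p, select the next vertex q as the point such that every other point lies strictly to the left of (or on) the directed line p → q. (Equivalently: for every other point r, the cross product (q − p) × (r − p) ≥ 0.)
Starting point (lowest x, tie lowest y): (-9, -7). Wrap until returning to start. Resulting hull: (-9, -7), (2, -8), (10, 10).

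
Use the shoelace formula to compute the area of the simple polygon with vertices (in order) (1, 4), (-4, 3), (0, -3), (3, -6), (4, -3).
Area = 37

Shoelace formula: Area = (1/2) |Σ_i (x_i · y_{i+1} − x_{i+1} · y_i)| (indices mod n). Compute each cross term:
  (1)(3) − (-4)(4) = 19
  (-4)(-3) − (0)(3) = 12
  (0)(-6) − (3)(-3) = 9
  (3)(-3) − (4)(-6) = 15
  (4)(4) − (1)(-3) = 19
Sum = 74, so (signed) Area = 74/2 = 37, |Area| = 37.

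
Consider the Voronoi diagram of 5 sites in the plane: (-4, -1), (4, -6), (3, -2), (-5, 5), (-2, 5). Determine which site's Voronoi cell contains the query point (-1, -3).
Nearest site = (-4, -1)

The Voronoi cell of site s contains exactly those query points closer to s than to any other site. Compute squared distances from q = (-1, -3) to each site:
  (-4 − -1)² + (-1 − -3)² = 13
  (3 − -1)² + (-2 − -3)² = 17
  (4 − -1)² + (-6 − -3)² = 34
  (-2 − -1)² + (5 − -3)² = 65
  (-5 − -1)² + (5 − -3)² = 80
Minimum is attained by (-4, -1), so q lies in its Voronoi cell.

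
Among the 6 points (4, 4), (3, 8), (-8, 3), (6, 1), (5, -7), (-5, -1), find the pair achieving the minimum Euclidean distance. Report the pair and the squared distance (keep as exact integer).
Pair = ((4, 4), (6, 1)); squared distance = 13

Compute all C(6, 2) = 15 pairwise squared distances (x_i − x_j)² + (y_i − y_j)². The minimum is 13, attained by the pair ((4, 4), (6, 1)).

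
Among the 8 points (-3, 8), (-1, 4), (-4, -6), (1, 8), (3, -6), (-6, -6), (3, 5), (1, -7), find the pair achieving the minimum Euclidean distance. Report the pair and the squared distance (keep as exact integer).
Pair = ((-4, -6), (-6, -6)); squared distance = 4

Compute all C(8, 2) = 28 pairwise squared distances (x_i − x_j)² + (y_i − y_j)². The minimum is 4, attained by the pair ((-4, -6), (-6, -6)).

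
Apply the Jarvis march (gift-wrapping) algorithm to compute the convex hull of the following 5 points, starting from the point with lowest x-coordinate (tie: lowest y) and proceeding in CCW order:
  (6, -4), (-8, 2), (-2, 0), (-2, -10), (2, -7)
Hull (CCW) = [(-8, 2), (-2, -10), (6, -4), (-2, 0)]

Jarvis march: at each step, from the current hull vertex p, select the next vertex q as the point such that every other point lies strictly to the left of (or on) the directed line p → q. (Equivalently: for every other point r, the cross product (q − p) × (r − p) ≥ 0.)
Starting point (lowest x, tie lowest y): (-8, 2). Wrap until returning to start. Resulting hull: (-8, 2), (-2, -10), (6, -4), (-2, 0).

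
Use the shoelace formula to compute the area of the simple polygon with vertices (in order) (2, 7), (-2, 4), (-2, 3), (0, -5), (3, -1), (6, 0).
Area = 97/2

Shoelace formula: Area = (1/2) |Σ_i (x_i · y_{i+1} − x_{i+1} · y_i)| (indices mod n). Compute each cross term:
  (2)(4) − (-2)(7) = 22
  (-2)(3) − (-2)(4) = 2
  (-2)(-5) − (0)(3) = 10
  (0)(-1) − (3)(-5) = 15
  (3)(0) − (6)(-1) = 6
  (6)(7) − (2)(0) = 42
Sum = 97, so (signed) Area = 97/2 = 97/2, |Area| = 97/2.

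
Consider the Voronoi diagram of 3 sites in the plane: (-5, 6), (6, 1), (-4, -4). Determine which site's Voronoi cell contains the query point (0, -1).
Nearest site = (-4, -4)

The Voronoi cell of site s contains exactly those query points closer to s than to any other site. Compute squared distances from q = (0, -1) to each site:
  (-4 − 0)² + (-4 − -1)² = 25
  (6 − 0)² + (1 − -1)² = 40
  (-5 − 0)² + (6 − -1)² = 74
Minimum is attained by (-4, -4), so q lies in its Voronoi cell.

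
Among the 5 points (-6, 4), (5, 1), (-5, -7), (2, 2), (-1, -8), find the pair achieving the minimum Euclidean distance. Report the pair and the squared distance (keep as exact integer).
Pair = ((5, 1), (2, 2)); squared distance = 10

Compute all C(5, 2) = 10 pairwise squared distances (x_i − x_j)² + (y_i − y_j)². The minimum is 10, attained by the pair ((5, 1), (2, 2)).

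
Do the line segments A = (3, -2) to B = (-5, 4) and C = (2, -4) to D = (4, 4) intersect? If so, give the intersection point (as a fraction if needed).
Yes; intersection at (49/19, -32/19) (t = 1/19 on AB, s = 11/38 on CD)

Parametrize AB as A + t(B − A) = (3 + -8 t, -2 + 6 t) and CD as C + s(D − C) = (2 + 2 s, -4 + 8 s). Solve the linear system for (t, s). Determinant = 76 ≠ 0, so a unique intersection of the containing lines exists. Solution: t = 1/19, s = 11/38 — both in [0, 1], so the segments cross. Intersection point: (49/19, -32/19).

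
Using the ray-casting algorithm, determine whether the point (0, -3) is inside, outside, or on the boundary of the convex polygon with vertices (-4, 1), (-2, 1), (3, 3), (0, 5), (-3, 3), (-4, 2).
The point (0, -3) lies strictly outside the polygon

Cast a horizontal ray to the right from the query point and count how many polygon edges it crosses (each edge strictly once or zero times, handled with the usual half-open convention). 
Parity of crossings → even ⇒ outside.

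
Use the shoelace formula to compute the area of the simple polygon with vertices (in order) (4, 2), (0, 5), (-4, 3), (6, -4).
Area = 33

Shoelace formula: Area = (1/2) |Σ_i (x_i · y_{i+1} − x_{i+1} · y_i)| (indices mod n). Compute each cross term:
  (4)(5) − (0)(2) = 20
  (0)(3) − (-4)(5) = 20
  (-4)(-4) − (6)(3) = -2
  (6)(2) − (4)(-4) = 28
Sum = 66, so (signed) Area = 66/2 = 33, |Area| = 33.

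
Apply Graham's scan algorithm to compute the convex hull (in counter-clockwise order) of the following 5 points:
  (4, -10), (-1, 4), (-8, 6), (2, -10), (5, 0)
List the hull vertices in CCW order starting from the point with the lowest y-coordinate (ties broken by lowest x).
Hull (CCW) = [(2, -10), (4, -10), (5, 0), (-1, 4), (-8, 6)]

Graham scan procedure:
  1. Find the pivot p₀ = point with lowest y (tie → lowest x): (2, -10).
  2. Sort the remaining points by polar angle around p₀.
  3. Walk through sorted points, maintaining a stack; pop the top while the last three entries make a non-left turn (cross product ≤ 0).
  4. Final stack is the convex hull in CCW order: (2, -10), (4, -10), (5, 0), (-1, 4), (-8, 6).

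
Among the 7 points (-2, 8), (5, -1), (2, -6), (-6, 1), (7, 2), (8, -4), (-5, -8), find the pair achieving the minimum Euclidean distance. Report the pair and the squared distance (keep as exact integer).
Pair = ((5, -1), (7, 2)); squared distance = 13

Compute all C(7, 2) = 21 pairwise squared distances (x_i − x_j)² + (y_i − y_j)². The minimum is 13, attained by the pair ((5, -1), (7, 2)).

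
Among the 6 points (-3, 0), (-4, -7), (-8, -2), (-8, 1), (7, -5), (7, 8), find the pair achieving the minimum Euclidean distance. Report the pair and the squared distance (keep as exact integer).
Pair = ((-8, -2), (-8, 1)); squared distance = 9

Compute all C(6, 2) = 15 pairwise squared distances (x_i − x_j)² + (y_i − y_j)². The minimum is 9, attained by the pair ((-8, -2), (-8, 1)).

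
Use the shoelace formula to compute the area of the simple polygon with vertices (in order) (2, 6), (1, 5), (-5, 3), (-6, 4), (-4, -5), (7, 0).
Area = 153/2

Shoelace formula: Area = (1/2) |Σ_i (x_i · y_{i+1} − x_{i+1} · y_i)| (indices mod n). Compute each cross term:
  (2)(5) − (1)(6) = 4
  (1)(3) − (-5)(5) = 28
  (-5)(4) − (-6)(3) = -2
  (-6)(-5) − (-4)(4) = 46
  (-4)(0) − (7)(-5) = 35
  (7)(6) − (2)(0) = 42
Sum = 153, so (signed) Area = 153/2 = 153/2, |Area| = 153/2.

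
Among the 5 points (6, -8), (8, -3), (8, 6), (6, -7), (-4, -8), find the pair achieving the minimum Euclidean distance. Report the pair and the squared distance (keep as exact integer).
Pair = ((6, -8), (6, -7)); squared distance = 1

Compute all C(5, 2) = 10 pairwise squared distances (x_i − x_j)² + (y_i − y_j)². The minimum is 1, attained by the pair ((6, -8), (6, -7)).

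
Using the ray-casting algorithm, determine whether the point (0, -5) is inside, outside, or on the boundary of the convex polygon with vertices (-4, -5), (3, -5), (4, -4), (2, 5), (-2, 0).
The point (0, -5) lies on the polygon boundary

Boundary check: the query satisfies the collinearity and bounding-box conditions for some polygon edge, so it lies exactly on the boundary.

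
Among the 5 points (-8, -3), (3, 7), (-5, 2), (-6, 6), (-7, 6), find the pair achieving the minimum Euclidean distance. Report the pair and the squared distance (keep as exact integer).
Pair = ((-6, 6), (-7, 6)); squared distance = 1

Compute all C(5, 2) = 10 pairwise squared distances (x_i − x_j)² + (y_i − y_j)². The minimum is 1, attained by the pair ((-6, 6), (-7, 6)).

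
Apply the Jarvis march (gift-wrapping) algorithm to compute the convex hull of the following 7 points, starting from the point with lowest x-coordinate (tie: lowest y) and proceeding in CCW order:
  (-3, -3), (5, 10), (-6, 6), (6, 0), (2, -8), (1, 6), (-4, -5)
Hull (CCW) = [(-6, 6), (-4, -5), (2, -8), (6, 0), (5, 10)]

Jarvis march: at each step, from the current hull vertex p, select the next vertex q as the point such that every other point lies strictly to the left of (or on) the directed line p → q. (Equivalently: for every other point r, the cross product (q − p) × (r − p) ≥ 0.)
Starting point (lowest x, tie lowest y): (-6, 6). Wrap until returning to start. Resulting hull: (-6, 6), (-4, -5), (2, -8), (6, 0), (5, 10).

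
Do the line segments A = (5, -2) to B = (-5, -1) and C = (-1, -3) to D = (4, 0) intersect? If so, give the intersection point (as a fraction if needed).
Yes; intersection at (9/7, -57/35) (t = 13/35 on AB, s = 16/35 on CD)

Parametrize AB as A + t(B − A) = (5 + -10 t, -2 + 1 t) and CD as C + s(D − C) = (-1 + 5 s, -3 + 3 s). Solve the linear system for (t, s). Determinant = 35 ≠ 0, so a unique intersection of the containing lines exists. Solution: t = 13/35, s = 16/35 — both in [0, 1], so the segments cross. Intersection point: (9/7, -57/35).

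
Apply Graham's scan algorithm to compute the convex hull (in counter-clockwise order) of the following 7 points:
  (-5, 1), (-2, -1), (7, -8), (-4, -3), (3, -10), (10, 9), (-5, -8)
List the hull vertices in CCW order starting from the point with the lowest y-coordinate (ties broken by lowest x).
Hull (CCW) = [(3, -10), (7, -8), (10, 9), (-5, 1), (-5, -8)]

Graham scan procedure:
  1. Find the pivot p₀ = point with lowest y (tie → lowest x): (3, -10).
  2. Sort the remaining points by polar angle around p₀.
  3. Walk through sorted points, maintaining a stack; pop the top while the last three entries make a non-left turn (cross product ≤ 0).
  4. Final stack is the convex hull in CCW order: (3, -10), (7, -8), (10, 9), (-5, 1), (-5, -8).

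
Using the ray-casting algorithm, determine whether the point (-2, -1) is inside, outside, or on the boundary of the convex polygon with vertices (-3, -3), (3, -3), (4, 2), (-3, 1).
The point (-2, -1) lies strictly inside the polygon

Cast a horizontal ray to the right from the query point and count how many polygon edges it crosses (each edge strictly once or zero times, handled with the usual half-open convention). 
Parity of crossings → odd ⇒ inside.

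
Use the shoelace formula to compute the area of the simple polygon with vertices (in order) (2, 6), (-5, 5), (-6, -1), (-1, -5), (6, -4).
Area = 91

Shoelace formula: Area = (1/2) |Σ_i (x_i · y_{i+1} − x_{i+1} · y_i)| (indices mod n). Compute each cross term:
  (2)(5) − (-5)(6) = 40
  (-5)(-1) − (-6)(5) = 35
  (-6)(-5) − (-1)(-1) = 29
  (-1)(-4) − (6)(-5) = 34
  (6)(6) − (2)(-4) = 44
Sum = 182, so (signed) Area = 182/2 = 91, |Area| = 91.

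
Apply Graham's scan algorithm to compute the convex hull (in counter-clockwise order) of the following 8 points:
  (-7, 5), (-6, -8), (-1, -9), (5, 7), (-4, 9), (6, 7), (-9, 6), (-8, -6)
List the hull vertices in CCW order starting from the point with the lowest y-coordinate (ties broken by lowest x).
Hull (CCW) = [(-1, -9), (6, 7), (-4, 9), (-9, 6), (-8, -6), (-6, -8)]

Graham scan procedure:
  1. Find the pivot p₀ = point with lowest y (tie → lowest x): (-1, -9).
  2. Sort the remaining points by polar angle around p₀.
  3. Walk through sorted points, maintaining a stack; pop the top while the last three entries make a non-left turn (cross product ≤ 0).
  4. Final stack is the convex hull in CCW order: (-1, -9), (6, 7), (-4, 9), (-9, 6), (-8, -6), (-6, -8).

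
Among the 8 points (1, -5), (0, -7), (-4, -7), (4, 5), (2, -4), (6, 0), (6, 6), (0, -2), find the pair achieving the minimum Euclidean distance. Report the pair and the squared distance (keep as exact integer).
Pair = ((1, -5), (2, -4)); squared distance = 2

Compute all C(8, 2) = 28 pairwise squared distances (x_i − x_j)² + (y_i − y_j)². The minimum is 2, attained by the pair ((1, -5), (2, -4)).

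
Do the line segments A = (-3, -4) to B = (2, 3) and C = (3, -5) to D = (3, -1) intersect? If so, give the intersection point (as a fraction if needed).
No (intersection of containing lines falls outside at least one segment)

Parametrize and solve: t = 6/5, s = 47/20. At least one of these is outside [0, 1], so the segments do not intersect.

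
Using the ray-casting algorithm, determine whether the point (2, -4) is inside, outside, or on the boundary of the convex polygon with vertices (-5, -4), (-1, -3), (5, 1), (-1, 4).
The point (2, -4) lies strictly outside the polygon

Cast a horizontal ray to the right from the query point and count how many polygon edges it crosses (each edge strictly once or zero times, handled with the usual half-open convention). 
Parity of crossings → even ⇒ outside.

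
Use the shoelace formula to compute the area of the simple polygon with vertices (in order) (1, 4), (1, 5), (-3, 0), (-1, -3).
Area = 12

Shoelace formula: Area = (1/2) |Σ_i (x_i · y_{i+1} − x_{i+1} · y_i)| (indices mod n). Compute each cross term:
  (1)(5) − (1)(4) = 1
  (1)(0) − (-3)(5) = 15
  (-3)(-3) − (-1)(0) = 9
  (-1)(4) − (1)(-3) = -1
Sum = 24, so (signed) Area = 24/2 = 12, |Area| = 12.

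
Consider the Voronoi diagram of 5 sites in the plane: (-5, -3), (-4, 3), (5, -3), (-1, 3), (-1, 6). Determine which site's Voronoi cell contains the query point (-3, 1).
Nearest site = (-4, 3)

The Voronoi cell of site s contains exactly those query points closer to s than to any other site. Compute squared distances from q = (-3, 1) to each site:
  (-4 − -3)² + (3 − 1)² = 5
  (-1 − -3)² + (3 − 1)² = 8
  (-5 − -3)² + (-3 − 1)² = 20
  (-1 − -3)² + (6 − 1)² = 29
  (5 − -3)² + (-3 − 1)² = 80
Minimum is attained by (-4, 3), so q lies in its Voronoi cell.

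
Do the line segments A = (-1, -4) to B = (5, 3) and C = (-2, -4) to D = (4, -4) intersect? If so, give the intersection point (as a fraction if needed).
Yes; intersection at (-1, -4) (t = 0 on AB, s = 1/6 on CD)

Parametrize AB as A + t(B − A) = (-1 + 6 t, -4 + 7 t) and CD as C + s(D − C) = (-2 + 6 s, -4 + 0 s). Solve the linear system for (t, s). Determinant = 42 ≠ 0, so a unique intersection of the containing lines exists. Solution: t = 0, s = 1/6 — both in [0, 1], so the segments cross. Intersection point: (-1, -4).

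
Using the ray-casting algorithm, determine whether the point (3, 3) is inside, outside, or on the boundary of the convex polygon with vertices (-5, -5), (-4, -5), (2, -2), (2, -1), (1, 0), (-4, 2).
The point (3, 3) lies strictly outside the polygon

Cast a horizontal ray to the right from the query point and count how many polygon edges it crosses (each edge strictly once or zero times, handled with the usual half-open convention). 
Parity of crossings → even ⇒ outside.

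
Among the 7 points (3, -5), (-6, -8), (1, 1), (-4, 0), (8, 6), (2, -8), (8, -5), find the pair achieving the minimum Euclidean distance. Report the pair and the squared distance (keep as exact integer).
Pair = ((3, -5), (2, -8)); squared distance = 10

Compute all C(7, 2) = 21 pairwise squared distances (x_i − x_j)² + (y_i − y_j)². The minimum is 10, attained by the pair ((3, -5), (2, -8)).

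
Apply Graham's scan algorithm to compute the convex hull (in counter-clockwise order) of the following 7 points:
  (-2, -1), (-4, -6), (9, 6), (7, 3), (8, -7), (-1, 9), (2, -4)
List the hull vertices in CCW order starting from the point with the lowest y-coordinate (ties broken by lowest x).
Hull (CCW) = [(8, -7), (9, 6), (-1, 9), (-4, -6)]

Graham scan procedure:
  1. Find the pivot p₀ = point with lowest y (tie → lowest x): (8, -7).
  2. Sort the remaining points by polar angle around p₀.
  3. Walk through sorted points, maintaining a stack; pop the top while the last three entries make a non-left turn (cross product ≤ 0).
  4. Final stack is the convex hull in CCW order: (8, -7), (9, 6), (-1, 9), (-4, -6).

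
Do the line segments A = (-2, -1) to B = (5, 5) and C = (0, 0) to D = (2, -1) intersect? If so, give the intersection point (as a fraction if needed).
No (intersection of containing lines falls outside at least one segment)

Parametrize and solve: t = 4/19, s = -5/19. At least one of these is outside [0, 1], so the segments do not intersect.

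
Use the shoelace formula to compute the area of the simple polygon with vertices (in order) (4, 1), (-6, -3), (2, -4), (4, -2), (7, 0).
Area = 57/2

Shoelace formula: Area = (1/2) |Σ_i (x_i · y_{i+1} − x_{i+1} · y_i)| (indices mod n). Compute each cross term:
  (4)(-3) − (-6)(1) = -6
  (-6)(-4) − (2)(-3) = 30
  (2)(-2) − (4)(-4) = 12
  (4)(0) − (7)(-2) = 14
  (7)(1) − (4)(0) = 7
Sum = 57, so (signed) Area = 57/2 = 57/2, |Area| = 57/2.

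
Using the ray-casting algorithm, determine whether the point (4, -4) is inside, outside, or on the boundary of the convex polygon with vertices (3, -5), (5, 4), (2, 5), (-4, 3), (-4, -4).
The point (4, -4) lies strictly outside the polygon

Cast a horizontal ray to the right from the query point and count how many polygon edges it crosses (each edge strictly once or zero times, handled with the usual half-open convention). 
Parity of crossings → even ⇒ outside.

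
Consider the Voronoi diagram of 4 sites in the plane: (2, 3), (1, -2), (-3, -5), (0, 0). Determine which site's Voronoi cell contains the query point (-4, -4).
Nearest site = (-3, -5)

The Voronoi cell of site s contains exactly those query points closer to s than to any other site. Compute squared distances from q = (-4, -4) to each site:
  (-3 − -4)² + (-5 − -4)² = 2
  (1 − -4)² + (-2 − -4)² = 29
  (0 − -4)² + (0 − -4)² = 32
  (2 − -4)² + (3 − -4)² = 85
Minimum is attained by (-3, -5), so q lies in its Voronoi cell.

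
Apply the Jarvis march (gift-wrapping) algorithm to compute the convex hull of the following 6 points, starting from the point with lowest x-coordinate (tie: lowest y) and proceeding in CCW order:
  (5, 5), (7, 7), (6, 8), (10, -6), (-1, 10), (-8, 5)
Hull (CCW) = [(-8, 5), (10, -6), (7, 7), (6, 8), (-1, 10)]

Jarvis march: at each step, from the current hull vertex p, select the next vertex q as the point such that every other point lies strictly to the left of (or on) the directed line p → q. (Equivalently: for every other point r, the cross product (q − p) × (r − p) ≥ 0.)
Starting point (lowest x, tie lowest y): (-8, 5). Wrap until returning to start. Resulting hull: (-8, 5), (10, -6), (7, 7), (6, 8), (-1, 10).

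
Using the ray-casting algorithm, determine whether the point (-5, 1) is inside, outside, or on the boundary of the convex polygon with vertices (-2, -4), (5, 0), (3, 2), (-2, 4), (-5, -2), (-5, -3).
The point (-5, 1) lies strictly outside the polygon

Cast a horizontal ray to the right from the query point and count how many polygon edges it crosses (each edge strictly once or zero times, handled with the usual half-open convention). 
Parity of crossings → even ⇒ outside.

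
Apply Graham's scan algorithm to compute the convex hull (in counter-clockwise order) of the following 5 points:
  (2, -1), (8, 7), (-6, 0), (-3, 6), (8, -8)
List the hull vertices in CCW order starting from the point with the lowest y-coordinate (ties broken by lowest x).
Hull (CCW) = [(8, -8), (8, 7), (-3, 6), (-6, 0)]

Graham scan procedure:
  1. Find the pivot p₀ = point with lowest y (tie → lowest x): (8, -8).
  2. Sort the remaining points by polar angle around p₀.
  3. Walk through sorted points, maintaining a stack; pop the top while the last three entries make a non-left turn (cross product ≤ 0).
  4. Final stack is the convex hull in CCW order: (8, -8), (8, 7), (-3, 6), (-6, 0).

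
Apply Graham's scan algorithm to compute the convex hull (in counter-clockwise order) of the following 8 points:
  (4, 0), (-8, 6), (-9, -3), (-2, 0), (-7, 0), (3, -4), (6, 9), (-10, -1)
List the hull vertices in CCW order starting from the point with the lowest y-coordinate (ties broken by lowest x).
Hull (CCW) = [(3, -4), (4, 0), (6, 9), (-8, 6), (-10, -1), (-9, -3)]

Graham scan procedure:
  1. Find the pivot p₀ = point with lowest y (tie → lowest x): (3, -4).
  2. Sort the remaining points by polar angle around p₀.
  3. Walk through sorted points, maintaining a stack; pop the top while the last three entries make a non-left turn (cross product ≤ 0).
  4. Final stack is the convex hull in CCW order: (3, -4), (4, 0), (6, 9), (-8, 6), (-10, -1), (-9, -3).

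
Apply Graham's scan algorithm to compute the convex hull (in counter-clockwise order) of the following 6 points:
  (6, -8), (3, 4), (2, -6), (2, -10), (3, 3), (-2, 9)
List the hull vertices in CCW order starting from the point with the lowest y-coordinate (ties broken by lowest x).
Hull (CCW) = [(2, -10), (6, -8), (3, 4), (-2, 9)]

Graham scan procedure:
  1. Find the pivot p₀ = point with lowest y (tie → lowest x): (2, -10).
  2. Sort the remaining points by polar angle around p₀.
  3. Walk through sorted points, maintaining a stack; pop the top while the last three entries make a non-left turn (cross product ≤ 0).
  4. Final stack is the convex hull in CCW order: (2, -10), (6, -8), (3, 4), (-2, 9).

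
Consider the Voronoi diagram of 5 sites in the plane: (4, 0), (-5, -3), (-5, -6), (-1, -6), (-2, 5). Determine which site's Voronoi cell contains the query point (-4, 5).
Nearest site = (-2, 5)

The Voronoi cell of site s contains exactly those query points closer to s than to any other site. Compute squared distances from q = (-4, 5) to each site:
  (-2 − -4)² + (5 − 5)² = 4
  (-5 − -4)² + (-3 − 5)² = 65
  (4 − -4)² + (0 − 5)² = 89
  (-5 − -4)² + (-6 − 5)² = 122
  (-1 − -4)² + (-6 − 5)² = 130
Minimum is attained by (-2, 5), so q lies in its Voronoi cell.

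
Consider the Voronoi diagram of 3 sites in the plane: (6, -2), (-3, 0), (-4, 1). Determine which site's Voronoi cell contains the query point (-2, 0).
Nearest site = (-3, 0)

The Voronoi cell of site s contains exactly those query points closer to s than to any other site. Compute squared distances from q = (-2, 0) to each site:
  (-3 − -2)² + (0 − 0)² = 1
  (-4 − -2)² + (1 − 0)² = 5
  (6 − -2)² + (-2 − 0)² = 68
Minimum is attained by (-3, 0), so q lies in its Voronoi cell.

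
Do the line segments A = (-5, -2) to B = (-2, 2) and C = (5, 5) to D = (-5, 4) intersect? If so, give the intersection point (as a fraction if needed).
No (intersection of containing lines falls outside at least one segment)

Parametrize and solve: t = 60/37, s = 19/37. At least one of these is outside [0, 1], so the segments do not intersect.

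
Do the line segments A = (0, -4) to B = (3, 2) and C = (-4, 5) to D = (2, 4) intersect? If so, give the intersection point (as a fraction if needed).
No (intersection of containing lines falls outside at least one segment)

Parametrize and solve: t = 50/39, s = 17/13. At least one of these is outside [0, 1], so the segments do not intersect.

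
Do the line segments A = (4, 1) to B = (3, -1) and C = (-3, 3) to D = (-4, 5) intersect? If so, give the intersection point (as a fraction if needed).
No (intersection of containing lines falls outside at least one segment)

Parametrize and solve: t = 3, s = -4. At least one of these is outside [0, 1], so the segments do not intersect.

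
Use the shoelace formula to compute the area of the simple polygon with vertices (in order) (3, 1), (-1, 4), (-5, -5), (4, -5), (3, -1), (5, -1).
Area = 52

Shoelace formula: Area = (1/2) |Σ_i (x_i · y_{i+1} − x_{i+1} · y_i)| (indices mod n). Compute each cross term:
  (3)(4) − (-1)(1) = 13
  (-1)(-5) − (-5)(4) = 25
  (-5)(-5) − (4)(-5) = 45
  (4)(-1) − (3)(-5) = 11
  (3)(-1) − (5)(-1) = 2
  (5)(1) − (3)(-1) = 8
Sum = 104, so (signed) Area = 104/2 = 52, |Area| = 52.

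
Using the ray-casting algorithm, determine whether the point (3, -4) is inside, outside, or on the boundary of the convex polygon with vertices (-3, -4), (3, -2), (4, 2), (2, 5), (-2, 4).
The point (3, -4) lies strictly outside the polygon

Cast a horizontal ray to the right from the query point and count how many polygon edges it crosses (each edge strictly once or zero times, handled with the usual half-open convention). 
Parity of crossings → even ⇒ outside.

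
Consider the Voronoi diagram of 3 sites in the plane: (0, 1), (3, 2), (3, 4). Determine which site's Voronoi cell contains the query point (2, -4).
Nearest site = (0, 1)

The Voronoi cell of site s contains exactly those query points closer to s than to any other site. Compute squared distances from q = (2, -4) to each site:
  (0 − 2)² + (1 − -4)² = 29
  (3 − 2)² + (2 − -4)² = 37
  (3 − 2)² + (4 − -4)² = 65
Minimum is attained by (0, 1), so q lies in its Voronoi cell.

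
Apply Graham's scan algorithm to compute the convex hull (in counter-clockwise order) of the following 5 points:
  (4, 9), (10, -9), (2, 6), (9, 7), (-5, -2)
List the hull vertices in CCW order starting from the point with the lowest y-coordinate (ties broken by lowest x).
Hull (CCW) = [(10, -9), (9, 7), (4, 9), (-5, -2)]

Graham scan procedure:
  1. Find the pivot p₀ = point with lowest y (tie → lowest x): (10, -9).
  2. Sort the remaining points by polar angle around p₀.
  3. Walk through sorted points, maintaining a stack; pop the top while the last three entries make a non-left turn (cross product ≤ 0).
  4. Final stack is the convex hull in CCW order: (10, -9), (9, 7), (4, 9), (-5, -2).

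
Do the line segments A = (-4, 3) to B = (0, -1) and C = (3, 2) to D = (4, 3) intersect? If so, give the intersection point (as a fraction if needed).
No (intersection of containing lines falls outside at least one segment)

Parametrize and solve: t = 1, s = -3. At least one of these is outside [0, 1], so the segments do not intersect.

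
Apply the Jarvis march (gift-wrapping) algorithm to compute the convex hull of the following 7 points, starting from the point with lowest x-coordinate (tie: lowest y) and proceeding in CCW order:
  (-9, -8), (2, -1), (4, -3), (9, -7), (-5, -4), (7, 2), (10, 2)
Hull (CCW) = [(-9, -8), (9, -7), (10, 2), (7, 2), (-5, -4)]

Jarvis march: at each step, from the current hull vertex p, select the next vertex q as the point such that every other point lies strictly to the left of (or on) the directed line p → q. (Equivalently: for every other point r, the cross product (q − p) × (r − p) ≥ 0.)
Starting point (lowest x, tie lowest y): (-9, -8). Wrap until returning to start. Resulting hull: (-9, -8), (9, -7), (10, 2), (7, 2), (-5, -4).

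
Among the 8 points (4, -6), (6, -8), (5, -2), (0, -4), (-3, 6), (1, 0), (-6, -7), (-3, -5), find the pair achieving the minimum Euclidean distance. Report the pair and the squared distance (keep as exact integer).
Pair = ((4, -6), (6, -8)); squared distance = 8

Compute all C(8, 2) = 28 pairwise squared distances (x_i − x_j)² + (y_i − y_j)². The minimum is 8, attained by the pair ((4, -6), (6, -8)).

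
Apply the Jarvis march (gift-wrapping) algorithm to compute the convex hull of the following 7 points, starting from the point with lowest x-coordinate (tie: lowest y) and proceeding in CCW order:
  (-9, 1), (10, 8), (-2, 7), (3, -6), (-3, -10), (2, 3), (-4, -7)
Hull (CCW) = [(-9, 1), (-3, -10), (3, -6), (10, 8), (-2, 7)]

Jarvis march: at each step, from the current hull vertex p, select the next vertex q as the point such that every other point lies strictly to the left of (or on) the directed line p → q. (Equivalently: for every other point r, the cross product (q − p) × (r − p) ≥ 0.)
Starting point (lowest x, tie lowest y): (-9, 1). Wrap until returning to start. Resulting hull: (-9, 1), (-3, -10), (3, -6), (10, 8), (-2, 7).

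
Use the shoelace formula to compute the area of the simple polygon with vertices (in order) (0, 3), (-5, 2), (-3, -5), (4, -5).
Area = 93/2

Shoelace formula: Area = (1/2) |Σ_i (x_i · y_{i+1} − x_{i+1} · y_i)| (indices mod n). Compute each cross term:
  (0)(2) − (-5)(3) = 15
  (-5)(-5) − (-3)(2) = 31
  (-3)(-5) − (4)(-5) = 35
  (4)(3) − (0)(-5) = 12
Sum = 93, so (signed) Area = 93/2 = 93/2, |Area| = 93/2.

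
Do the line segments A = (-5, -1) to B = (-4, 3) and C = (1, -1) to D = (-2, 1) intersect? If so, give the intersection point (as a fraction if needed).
No (intersection of containing lines falls outside at least one segment)

Parametrize and solve: t = 6/7, s = 12/7. At least one of these is outside [0, 1], so the segments do not intersect.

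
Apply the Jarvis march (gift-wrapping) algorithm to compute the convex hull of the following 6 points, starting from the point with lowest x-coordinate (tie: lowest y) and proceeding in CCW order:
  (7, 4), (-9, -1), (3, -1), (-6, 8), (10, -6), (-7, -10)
Hull (CCW) = [(-9, -1), (-7, -10), (10, -6), (7, 4), (-6, 8)]

Jarvis march: at each step, from the current hull vertex p, select the next vertex q as the point such that every other point lies strictly to the left of (or on) the directed line p → q. (Equivalently: for every other point r, the cross product (q − p) × (r − p) ≥ 0.)
Starting point (lowest x, tie lowest y): (-9, -1). Wrap until returning to start. Resulting hull: (-9, -1), (-7, -10), (10, -6), (7, 4), (-6, 8).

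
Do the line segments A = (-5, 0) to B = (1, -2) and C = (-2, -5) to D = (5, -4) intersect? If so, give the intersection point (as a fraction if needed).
No (intersection of containing lines falls outside at least one segment)

Parametrize and solve: t = 19/10, s = 6/5. At least one of these is outside [0, 1], so the segments do not intersect.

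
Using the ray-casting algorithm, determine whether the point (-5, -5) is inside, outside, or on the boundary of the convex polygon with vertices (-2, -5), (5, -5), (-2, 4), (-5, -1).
The point (-5, -5) lies strictly outside the polygon

Cast a horizontal ray to the right from the query point and count how many polygon edges it crosses (each edge strictly once or zero times, handled with the usual half-open convention). 
Parity of crossings → even ⇒ outside.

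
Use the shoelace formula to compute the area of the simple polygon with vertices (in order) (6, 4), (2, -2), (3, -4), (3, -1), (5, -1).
Area = 15/2

Shoelace formula: Area = (1/2) |Σ_i (x_i · y_{i+1} − x_{i+1} · y_i)| (indices mod n). Compute each cross term:
  (6)(-2) − (2)(4) = -20
  (2)(-4) − (3)(-2) = -2
  (3)(-1) − (3)(-4) = 9
  (3)(-1) − (5)(-1) = 2
  (5)(4) − (6)(-1) = 26
Sum = 15, so (signed) Area = 15/2 = 15/2, |Area| = 15/2.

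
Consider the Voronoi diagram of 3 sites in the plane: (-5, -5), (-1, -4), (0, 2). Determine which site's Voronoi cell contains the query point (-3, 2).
Nearest site = (0, 2)

The Voronoi cell of site s contains exactly those query points closer to s than to any other site. Compute squared distances from q = (-3, 2) to each site:
  (0 − -3)² + (2 − 2)² = 9
  (-1 − -3)² + (-4 − 2)² = 40
  (-5 − -3)² + (-5 − 2)² = 53
Minimum is attained by (0, 2), so q lies in its Voronoi cell.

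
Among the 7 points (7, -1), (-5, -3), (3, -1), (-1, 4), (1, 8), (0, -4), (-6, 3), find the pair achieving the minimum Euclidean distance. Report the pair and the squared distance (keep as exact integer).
Pair = ((7, -1), (3, -1)); squared distance = 16

Compute all C(7, 2) = 21 pairwise squared distances (x_i − x_j)² + (y_i − y_j)². The minimum is 16, attained by the pair ((7, -1), (3, -1)).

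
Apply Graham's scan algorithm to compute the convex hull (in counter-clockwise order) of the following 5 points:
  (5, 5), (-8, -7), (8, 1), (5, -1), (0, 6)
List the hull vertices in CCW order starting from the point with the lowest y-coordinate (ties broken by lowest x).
Hull (CCW) = [(-8, -7), (5, -1), (8, 1), (5, 5), (0, 6)]

Graham scan procedure:
  1. Find the pivot p₀ = point with lowest y (tie → lowest x): (-8, -7).
  2. Sort the remaining points by polar angle around p₀.
  3. Walk through sorted points, maintaining a stack; pop the top while the last three entries make a non-left turn (cross product ≤ 0).
  4. Final stack is the convex hull in CCW order: (-8, -7), (5, -1), (8, 1), (5, 5), (0, 6).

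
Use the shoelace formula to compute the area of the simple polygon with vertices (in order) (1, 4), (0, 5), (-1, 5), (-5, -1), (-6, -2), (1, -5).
Area = 81/2

Shoelace formula: Area = (1/2) |Σ_i (x_i · y_{i+1} − x_{i+1} · y_i)| (indices mod n). Compute each cross term:
  (1)(5) − (0)(4) = 5
  (0)(5) − (-1)(5) = 5
  (-1)(-1) − (-5)(5) = 26
  (-5)(-2) − (-6)(-1) = 4
  (-6)(-5) − (1)(-2) = 32
  (1)(4) − (1)(-5) = 9
Sum = 81, so (signed) Area = 81/2 = 81/2, |Area| = 81/2.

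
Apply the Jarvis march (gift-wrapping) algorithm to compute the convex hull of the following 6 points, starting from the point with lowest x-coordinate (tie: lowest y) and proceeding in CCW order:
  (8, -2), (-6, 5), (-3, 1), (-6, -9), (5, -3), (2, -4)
Hull (CCW) = [(-6, -9), (8, -2), (-6, 5)]

Jarvis march: at each step, from the current hull vertex p, select the next vertex q as the point such that every other point lies strictly to the left of (or on) the directed line p → q. (Equivalently: for every other point r, the cross product (q − p) × (r − p) ≥ 0.)
Starting point (lowest x, tie lowest y): (-6, -9). Wrap until returning to start. Resulting hull: (-6, -9), (8, -2), (-6, 5).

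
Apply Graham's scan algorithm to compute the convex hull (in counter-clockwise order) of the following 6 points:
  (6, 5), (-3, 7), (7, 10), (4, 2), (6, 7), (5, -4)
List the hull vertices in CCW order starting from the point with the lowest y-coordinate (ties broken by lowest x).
Hull (CCW) = [(5, -4), (7, 10), (-3, 7)]

Graham scan procedure:
  1. Find the pivot p₀ = point with lowest y (tie → lowest x): (5, -4).
  2. Sort the remaining points by polar angle around p₀.
  3. Walk through sorted points, maintaining a stack; pop the top while the last three entries make a non-left turn (cross product ≤ 0).
  4. Final stack is the convex hull in CCW order: (5, -4), (7, 10), (-3, 7).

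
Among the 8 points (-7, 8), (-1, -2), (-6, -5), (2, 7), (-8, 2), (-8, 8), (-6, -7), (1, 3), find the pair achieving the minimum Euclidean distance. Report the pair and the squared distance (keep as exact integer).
Pair = ((-7, 8), (-8, 8)); squared distance = 1

Compute all C(8, 2) = 28 pairwise squared distances (x_i − x_j)² + (y_i − y_j)². The minimum is 1, attained by the pair ((-7, 8), (-8, 8)).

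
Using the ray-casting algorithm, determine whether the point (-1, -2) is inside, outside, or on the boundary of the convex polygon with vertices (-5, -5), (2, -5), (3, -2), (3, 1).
The point (-1, -2) lies on the polygon boundary

Boundary check: the query satisfies the collinearity and bounding-box conditions for some polygon edge, so it lies exactly on the boundary.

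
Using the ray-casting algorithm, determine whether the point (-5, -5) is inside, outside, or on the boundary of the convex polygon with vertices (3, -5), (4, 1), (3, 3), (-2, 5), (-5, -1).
The point (-5, -5) lies strictly outside the polygon

Cast a horizontal ray to the right from the query point and count how many polygon edges it crosses (each edge strictly once or zero times, handled with the usual half-open convention). 
Parity of crossings → even ⇒ outside.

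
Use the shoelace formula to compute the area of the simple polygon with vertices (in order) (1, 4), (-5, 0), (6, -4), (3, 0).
Area = 32

Shoelace formula: Area = (1/2) |Σ_i (x_i · y_{i+1} − x_{i+1} · y_i)| (indices mod n). Compute each cross term:
  (1)(0) − (-5)(4) = 20
  (-5)(-4) − (6)(0) = 20
  (6)(0) − (3)(-4) = 12
  (3)(4) − (1)(0) = 12
Sum = 64, so (signed) Area = 64/2 = 32, |Area| = 32.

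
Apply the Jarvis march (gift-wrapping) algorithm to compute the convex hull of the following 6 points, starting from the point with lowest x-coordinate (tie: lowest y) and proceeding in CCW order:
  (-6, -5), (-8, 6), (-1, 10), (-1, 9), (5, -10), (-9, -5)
Hull (CCW) = [(-9, -5), (5, -10), (-1, 10), (-8, 6)]

Jarvis march: at each step, from the current hull vertex p, select the next vertex q as the point such that every other point lies strictly to the left of (or on) the directed line p → q. (Equivalently: for every other point r, the cross product (q − p) × (r − p) ≥ 0.)
Starting point (lowest x, tie lowest y): (-9, -5). Wrap until returning to start. Resulting hull: (-9, -5), (5, -10), (-1, 10), (-8, 6).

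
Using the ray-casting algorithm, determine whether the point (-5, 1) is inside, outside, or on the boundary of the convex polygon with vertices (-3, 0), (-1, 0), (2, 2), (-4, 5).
The point (-5, 1) lies strictly outside the polygon

Cast a horizontal ray to the right from the query point and count how many polygon edges it crosses (each edge strictly once or zero times, handled with the usual half-open convention). 
Parity of crossings → even ⇒ outside.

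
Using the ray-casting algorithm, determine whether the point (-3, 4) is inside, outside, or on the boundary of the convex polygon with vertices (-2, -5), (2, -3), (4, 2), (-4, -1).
The point (-3, 4) lies strictly outside the polygon

Cast a horizontal ray to the right from the query point and count how many polygon edges it crosses (each edge strictly once or zero times, handled with the usual half-open convention). 
Parity of crossings → even ⇒ outside.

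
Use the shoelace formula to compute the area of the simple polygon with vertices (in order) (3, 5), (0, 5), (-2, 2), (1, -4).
Area = 24

Shoelace formula: Area = (1/2) |Σ_i (x_i · y_{i+1} − x_{i+1} · y_i)| (indices mod n). Compute each cross term:
  (3)(5) − (0)(5) = 15
  (0)(2) − (-2)(5) = 10
  (-2)(-4) − (1)(2) = 6
  (1)(5) − (3)(-4) = 17
Sum = 48, so (signed) Area = 48/2 = 24, |Area| = 24.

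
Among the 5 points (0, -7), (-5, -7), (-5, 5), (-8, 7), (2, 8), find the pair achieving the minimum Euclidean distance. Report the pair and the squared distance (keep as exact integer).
Pair = ((-5, 5), (-8, 7)); squared distance = 13

Compute all C(5, 2) = 10 pairwise squared distances (x_i − x_j)² + (y_i − y_j)². The minimum is 13, attained by the pair ((-5, 5), (-8, 7)).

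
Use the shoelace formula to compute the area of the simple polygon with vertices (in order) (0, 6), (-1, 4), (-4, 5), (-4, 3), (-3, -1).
Area = 10

Shoelace formula: Area = (1/2) |Σ_i (x_i · y_{i+1} − x_{i+1} · y_i)| (indices mod n). Compute each cross term:
  (0)(4) − (-1)(6) = 6
  (-1)(5) − (-4)(4) = 11
  (-4)(3) − (-4)(5) = 8
  (-4)(-1) − (-3)(3) = 13
  (-3)(6) − (0)(-1) = -18
Sum = 20, so (signed) Area = 20/2 = 10, |Area| = 10.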